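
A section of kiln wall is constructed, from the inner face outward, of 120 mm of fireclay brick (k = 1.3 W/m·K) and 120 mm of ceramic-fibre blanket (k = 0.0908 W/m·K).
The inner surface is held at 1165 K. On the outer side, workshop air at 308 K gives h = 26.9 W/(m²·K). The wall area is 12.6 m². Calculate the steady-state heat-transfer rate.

Q ≈ 7440 W

Series thermal resistances:
R_fireclay brick = L/(kA) = 0.12/(1.3×12.6) = 0.007326 K/W
R_ceramic-fibre blanket = L/(kA) = 0.12/(0.0908×12.6) = 0.1049 K/W
R_outer film = 1/(h_o·A) = 1/(26.9×12.6) = 0.00295 K/W
R_total = 0.1152 K/W
Q = ΔT / R_total = 857 / 0.1152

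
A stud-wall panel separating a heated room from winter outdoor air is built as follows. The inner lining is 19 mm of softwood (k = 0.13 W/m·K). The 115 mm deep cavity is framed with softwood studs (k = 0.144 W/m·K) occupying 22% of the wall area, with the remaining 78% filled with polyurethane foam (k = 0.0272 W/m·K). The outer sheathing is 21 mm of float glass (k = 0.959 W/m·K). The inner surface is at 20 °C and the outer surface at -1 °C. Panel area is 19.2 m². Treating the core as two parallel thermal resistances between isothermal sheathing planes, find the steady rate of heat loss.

Sheathing layers in series; stud and cavity paths in parallel between them.
R_inner = 0.019/(0.13×19.2) = 0.007612 K/W
R_stud  = 0.115/(0.144×0.22×19.2) = 0.1891 K/W
R_cav   = 0.115/(0.0272×0.78×19.2) = 0.2823 K/W
1/R_core = 1/R_stud + 1/R_cav → R_core = 0.1132 K/W
R_outer = 0.021/(0.959×19.2) = 0.001141 K/W
R_total = 0.122 K/W
Q = ΔT/R_total = 21/0.122

Q ≈ 172 W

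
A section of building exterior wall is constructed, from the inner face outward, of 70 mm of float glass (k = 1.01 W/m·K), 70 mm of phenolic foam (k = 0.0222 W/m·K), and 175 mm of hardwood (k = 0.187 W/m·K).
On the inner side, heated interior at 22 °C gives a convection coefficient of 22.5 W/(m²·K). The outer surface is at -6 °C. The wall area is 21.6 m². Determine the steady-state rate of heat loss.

Q ≈ 144 W

Series thermal resistances:
R_inner film = 1/(h_i·A) = 1/(22.5×21.6) = 0.002058 K/W
R_float glass = L/(kA) = 0.07/(1.01×21.6) = 0.003209 K/W
R_phenolic foam = L/(kA) = 0.07/(0.0222×21.6) = 0.146 K/W
R_hardwood = L/(kA) = 0.175/(0.187×21.6) = 0.04333 K/W
R_total = 0.1946 K/W
Q = ΔT / R_total = 28 / 0.1946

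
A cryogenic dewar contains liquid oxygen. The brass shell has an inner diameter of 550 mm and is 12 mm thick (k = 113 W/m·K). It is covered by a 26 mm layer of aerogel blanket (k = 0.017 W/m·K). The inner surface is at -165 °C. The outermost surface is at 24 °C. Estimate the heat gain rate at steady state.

Q ≈ 139 W

For a spherical shell R = (1/r₁ − 1/r₂)/(4πk); film R = 1/(h·4πr²). In series:
R_brass shell = (1/0.275 − 1/0.287)/(4π×113) = 1.071×10^-4 K/W
R_aerogel blanket = (1/0.287 − 1/0.313)/(4π×0.017) = 1.355 K/W
R_total = 1.355 K/W
Q = ΔT/R_total = 189/1.355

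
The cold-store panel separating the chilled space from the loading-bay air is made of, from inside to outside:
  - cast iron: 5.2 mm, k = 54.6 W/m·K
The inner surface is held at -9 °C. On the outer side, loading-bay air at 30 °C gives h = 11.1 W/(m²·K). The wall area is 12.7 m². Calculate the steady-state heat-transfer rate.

Treating each layer as a thermal resistance in series:
R_cast iron = L/(kA) = 0.0052/(54.6×12.7) = 7.499×10^-6 K/W
R_outer film = 1/(h_o·A) = 1/(11.1×12.7) = 0.007094 K/W
R_total = 0.007101 K/W
Q = ΔT / R_total = 39 / 0.007101

Q ≈ 5490 W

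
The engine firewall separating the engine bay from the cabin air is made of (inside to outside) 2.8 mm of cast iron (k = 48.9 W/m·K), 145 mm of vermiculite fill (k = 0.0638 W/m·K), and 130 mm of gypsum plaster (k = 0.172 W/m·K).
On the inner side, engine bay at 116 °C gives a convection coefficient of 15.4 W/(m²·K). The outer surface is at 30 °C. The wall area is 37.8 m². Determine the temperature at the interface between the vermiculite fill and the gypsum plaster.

T ≈ 51 °C

Thermal resistances in series:
R_inner film = 1/(h_i·A) = 1/(15.4×37.8) = 0.001718 K/W
R_cast iron = L/(kA) = 0.0028/(48.9×37.8) = 1.515×10^-6 K/W
R_vermiculite fill = L/(kA) = 0.145/(0.0638×37.8) = 0.06013 K/W
R_gypsum plaster = L/(kA) = 0.13/(0.172×37.8) = 0.02 K/W
R_total = 0.08184 K/W;  Q = ΔT/R_total = 86/0.08184 = 1051 W
T_interface = T_inner − Q·ΣR(inner→interface) = 116 − 1050×0.06184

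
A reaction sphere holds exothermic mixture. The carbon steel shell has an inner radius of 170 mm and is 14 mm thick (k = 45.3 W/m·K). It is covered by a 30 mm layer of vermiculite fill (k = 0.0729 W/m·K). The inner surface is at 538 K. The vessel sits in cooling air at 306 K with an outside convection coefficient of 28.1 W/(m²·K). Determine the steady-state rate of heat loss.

Q ≈ 259 W

Spherical conduction: R = (1/r_in − 1/r_out)/(4πk) per layer; series-sum.
R_carbon steel shell = (1/0.17 − 1/0.184)/(4π×45.3) = 7.862×10^-4 K/W
R_vermiculite fill = (1/0.184 − 1/0.214)/(4π×0.0729) = 0.8317 K/W
R_outer film = 1/(h·4πr_o²) = 1/(28.1×4π×0.214²) = 0.06184 K/W
R_total = 0.8943 K/W
Q = ΔT/R_total = 232/0.8943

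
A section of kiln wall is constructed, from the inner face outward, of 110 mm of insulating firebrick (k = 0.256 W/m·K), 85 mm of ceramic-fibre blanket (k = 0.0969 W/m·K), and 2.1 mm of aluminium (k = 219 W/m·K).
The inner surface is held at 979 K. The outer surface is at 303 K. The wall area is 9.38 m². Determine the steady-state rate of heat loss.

Q ≈ 4850 W

Model the wall as resistances in series:
R_insulating firebrick = L/(kA) = 0.11/(0.256×9.38) = 0.04581 K/W
R_ceramic-fibre blanket = L/(kA) = 0.085/(0.0969×9.38) = 0.09352 K/W
R_aluminium = L/(kA) = 0.0021/(219×9.38) = 1.022×10^-6 K/W
R_total = 0.1393 K/W
Q = ΔT / R_total = 676 / 0.1393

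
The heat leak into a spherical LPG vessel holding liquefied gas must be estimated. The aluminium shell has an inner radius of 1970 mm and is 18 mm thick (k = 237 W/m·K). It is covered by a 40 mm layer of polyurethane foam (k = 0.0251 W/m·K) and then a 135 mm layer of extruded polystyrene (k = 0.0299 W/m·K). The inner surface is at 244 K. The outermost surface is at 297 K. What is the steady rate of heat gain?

Radial (spherical) resistances in series:
R_aluminium shell = (1/1.97 − 1/1.988)/(4π×237) = 1.543×10^-6 K/W
R_polyurethane foam = (1/1.988 − 1/2.028)/(4π×0.0251) = 0.03146 K/W
R_extruded polystyrene = (1/2.028 − 1/2.163)/(4π×0.0299) = 0.08191 K/W
R_total = 0.1134 K/W
Q = ΔT/R_total = 53/0.1134

Q ≈ 468 W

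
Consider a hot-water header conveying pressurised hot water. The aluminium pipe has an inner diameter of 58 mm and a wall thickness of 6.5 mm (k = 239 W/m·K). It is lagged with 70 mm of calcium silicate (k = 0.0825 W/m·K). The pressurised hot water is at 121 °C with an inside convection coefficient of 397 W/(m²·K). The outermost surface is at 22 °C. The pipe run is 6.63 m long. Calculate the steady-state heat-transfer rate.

Cylindrical conduction, so R = ln(r₂/r₁)/(2πkL) per layer, in series:
R_inner film = 1/(h_i·2πr₁L) = 1/(397×2π×0.029×6.63) = 0.002085 K/W
R_aluminium pipe wall = ln(35.5/29)/(2π×239×6.63) = 2.031×10^-5 K/W
R_calcium silicate = ln(105.5/35.5)/(2π×0.0825×6.63) = 0.3169 K/W
R_total = 0.319 K/W
Q = ΔT/R_total = 99/0.319

Q ≈ 310 W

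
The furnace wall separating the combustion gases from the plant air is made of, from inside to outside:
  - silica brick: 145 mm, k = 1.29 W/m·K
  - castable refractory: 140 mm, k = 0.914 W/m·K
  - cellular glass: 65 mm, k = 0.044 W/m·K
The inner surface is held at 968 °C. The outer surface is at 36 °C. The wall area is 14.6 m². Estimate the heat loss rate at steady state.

Q ≈ 7810 W

Model the wall as resistances in series:
R_silica brick = L/(kA) = 0.145/(1.29×14.6) = 0.007699 K/W
R_castable refractory = L/(kA) = 0.14/(0.914×14.6) = 0.01049 K/W
R_cellular glass = L/(kA) = 0.065/(0.044×14.6) = 0.1012 K/W
R_total = 0.1194 K/W
Q = ΔT / R_total = 932 / 0.1194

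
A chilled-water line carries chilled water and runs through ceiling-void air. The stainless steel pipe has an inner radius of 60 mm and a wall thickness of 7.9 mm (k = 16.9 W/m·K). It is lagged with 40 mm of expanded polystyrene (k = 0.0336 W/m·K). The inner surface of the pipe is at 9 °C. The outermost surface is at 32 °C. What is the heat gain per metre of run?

q′ ≈ 10.5 W/m

Treating each annulus and film as a series resistance:
R_stainless steel pipe wall = ln(67.9/60)/(2π×16.9×1) = 0.001165 K/W
R_expanded polystyrene = ln(107.9/67.9)/(2π×0.0336×1) = 2.194 K/W
R_total = 2.195 K/W
Q = ΔT/R_total = 23/2.195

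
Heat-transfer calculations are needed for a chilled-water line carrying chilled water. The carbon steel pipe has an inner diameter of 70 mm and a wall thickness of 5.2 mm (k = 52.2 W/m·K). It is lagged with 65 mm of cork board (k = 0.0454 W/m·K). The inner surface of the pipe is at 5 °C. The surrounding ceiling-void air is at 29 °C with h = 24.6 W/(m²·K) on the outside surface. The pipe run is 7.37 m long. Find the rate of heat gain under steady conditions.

Radial resistances (cylindrical: R_cond = ln(r_o/r_i)/(2πkL), R_conv = 1/(h·2πrL)):
R_carbon steel pipe wall = ln(40.2/35)/(2π×52.2×7.37) = 5.73×10^-5 K/W
R_cork board = ln(105.2/40.2)/(2π×0.0454×7.37) = 0.4576 K/W
R_outer film = 1/(h_o·2πr_oL) = 1/(24.6×2π×0.1052×7.37) = 0.008345 K/W
R_total = 0.466 K/W
Q = ΔT/R_total = 24/0.466

Q ≈ 51.5 W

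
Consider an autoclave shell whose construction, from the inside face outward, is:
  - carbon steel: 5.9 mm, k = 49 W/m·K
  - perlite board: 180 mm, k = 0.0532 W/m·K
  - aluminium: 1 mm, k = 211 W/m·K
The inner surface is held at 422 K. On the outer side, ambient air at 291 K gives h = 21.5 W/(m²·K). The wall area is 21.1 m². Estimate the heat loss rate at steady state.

Q ≈ 806 W

Using the resistance-network approach (series):
R_carbon steel = L/(kA) = 0.0059/(49×21.1) = 5.707×10^-6 K/W
R_perlite board = L/(kA) = 0.18/(0.0532×21.1) = 0.1604 K/W
R_aluminium = L/(kA) = 0.001/(211×21.1) = 2.246×10^-7 K/W
R_outer film = 1/(h_o·A) = 1/(21.5×21.1) = 0.002204 K/W
R_total = 0.1626 K/W
Q = ΔT / R_total = 131 / 0.1626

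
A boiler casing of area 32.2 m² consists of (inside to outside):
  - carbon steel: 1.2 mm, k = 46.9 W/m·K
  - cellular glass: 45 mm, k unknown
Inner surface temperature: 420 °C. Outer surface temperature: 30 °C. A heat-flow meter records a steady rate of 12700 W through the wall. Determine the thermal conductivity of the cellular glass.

k ≈ 0.0455 W/(m·K)

Treating each layer as a thermal resistance in series:
R_carbon steel = L/(kA) = 0.0012/(46.9×32.2) = 7.946×10^-7 K/W
Sum of known resistances R_other = 7.946×10^-7 K/W
Total R = ΔT/Q = 390/12700 = 0.03071 K/W
R_cellular glass = R_total − R_other = 0.03071 K/W
k = L/(R·A) = 0.045/(0.03071×32.2)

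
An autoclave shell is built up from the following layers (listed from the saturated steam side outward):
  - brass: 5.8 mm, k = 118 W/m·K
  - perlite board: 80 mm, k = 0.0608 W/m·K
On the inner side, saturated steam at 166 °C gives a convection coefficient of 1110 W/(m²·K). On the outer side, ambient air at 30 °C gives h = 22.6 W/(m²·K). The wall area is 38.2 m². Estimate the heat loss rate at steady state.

Q ≈ 3820 W

Treating each layer as a thermal resistance in series:
R_inner film = 1/(h_i·A) = 1/(1110×38.2) = 2.358×10^-5 K/W
R_brass = L/(kA) = 0.0058/(118×38.2) = 1.287×10^-6 K/W
R_perlite board = L/(kA) = 0.08/(0.0608×38.2) = 0.03444 K/W
R_outer film = 1/(h_o·A) = 1/(22.6×38.2) = 0.001158 K/W
R_total = 0.03563 K/W
Q = ΔT / R_total = 136 / 0.03563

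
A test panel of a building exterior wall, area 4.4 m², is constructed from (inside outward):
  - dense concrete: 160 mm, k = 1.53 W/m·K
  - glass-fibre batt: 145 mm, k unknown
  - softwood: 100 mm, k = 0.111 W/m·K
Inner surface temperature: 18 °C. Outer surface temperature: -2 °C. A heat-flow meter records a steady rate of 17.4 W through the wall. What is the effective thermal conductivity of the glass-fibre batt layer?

k ≈ 0.0358 W/(m·K)

Model the wall as resistances in series:
R_dense concrete = L/(kA) = 0.16/(1.53×4.4) = 0.02377 K/W
R_softwood = L/(kA) = 0.1/(0.111×4.4) = 0.2048 K/W
Sum of known resistances R_other = 0.2285 K/W
Total R = ΔT/Q = 20/17.4 = 1.149 K/W
R_glass-fibre batt = R_total − R_other = 0.9209 K/W
k = L/(R·A) = 0.145/(0.9209×4.4)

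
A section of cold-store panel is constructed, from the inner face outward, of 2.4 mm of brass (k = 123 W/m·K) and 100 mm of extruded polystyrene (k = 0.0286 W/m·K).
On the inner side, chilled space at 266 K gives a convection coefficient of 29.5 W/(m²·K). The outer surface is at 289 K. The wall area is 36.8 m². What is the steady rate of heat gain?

Q ≈ 240 W

Model the wall as resistances in series:
R_inner film = 1/(h_i·A) = 1/(29.5×36.8) = 9.211×10^-4 K/W
R_brass = L/(kA) = 0.0024/(123×36.8) = 5.302×10^-7 K/W
R_extruded polystyrene = L/(kA) = 0.1/(0.0286×36.8) = 0.09501 K/W
R_total = 0.09594 K/W
Q = ΔT / R_total = 23 / 0.09594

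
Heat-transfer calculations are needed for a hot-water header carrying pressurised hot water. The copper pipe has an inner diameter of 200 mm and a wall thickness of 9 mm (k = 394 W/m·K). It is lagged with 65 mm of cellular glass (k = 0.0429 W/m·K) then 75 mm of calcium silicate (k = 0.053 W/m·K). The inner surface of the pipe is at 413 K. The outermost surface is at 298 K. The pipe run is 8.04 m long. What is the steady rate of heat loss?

Per-layer cylindrical resistances, series-summed:
R_copper pipe wall = ln(109/100)/(2π×394×8.04) = 4.33×10^-6 K/W
R_cellular glass = ln(174/109)/(2π×0.0429×8.04) = 0.2158 K/W
R_calcium silicate = ln(249/174)/(2π×0.053×8.04) = 0.1339 K/W
R_total = 0.3497 K/W
Q = ΔT/R_total = 115/0.3497

Q ≈ 329 W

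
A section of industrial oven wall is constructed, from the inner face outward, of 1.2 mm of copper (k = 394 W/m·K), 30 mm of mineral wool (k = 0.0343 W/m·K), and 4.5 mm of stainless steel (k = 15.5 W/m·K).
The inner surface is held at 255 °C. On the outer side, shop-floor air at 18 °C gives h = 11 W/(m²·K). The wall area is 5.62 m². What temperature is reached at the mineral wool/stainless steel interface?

T ≈ 40.4 °C

Model the wall as resistances in series:
R_copper = L/(kA) = 0.0012/(394×5.62) = 5.419×10^-7 K/W
R_mineral wool = L/(kA) = 0.03/(0.0343×5.62) = 0.1556 K/W
R_stainless steel = L/(kA) = 0.0045/(15.5×5.62) = 5.166×10^-5 K/W
R_outer film = 1/(h_o·A) = 1/(11×5.62) = 0.01618 K/W
R_total = 0.1719 K/W;  Q = ΔT/R_total = 237/0.1719 = 1379 W
T_interface = T_inner − Q·ΣR(inner→interface) = 255 − 1380×0.1556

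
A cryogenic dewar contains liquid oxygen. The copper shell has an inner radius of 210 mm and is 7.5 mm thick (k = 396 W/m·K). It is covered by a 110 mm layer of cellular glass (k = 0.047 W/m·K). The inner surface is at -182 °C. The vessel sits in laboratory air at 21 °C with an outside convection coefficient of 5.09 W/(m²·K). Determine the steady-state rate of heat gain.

For a spherical shell R = (1/r₁ − 1/r₂)/(4πk); film R = 1/(h·4πr²). In series:
R_copper shell = (1/0.21 − 1/0.2175)/(4π×396) = 3.3×10^-5 K/W
R_cellular glass = (1/0.2175 − 1/0.3275)/(4π×0.047) = 2.615 K/W
R_outer film = 1/(h·4πr_o²) = 1/(5.09×4π×0.3275²) = 0.1458 K/W
R_total = 2.76 K/W
Q = ΔT/R_total = 203/2.76

Q ≈ 73.5 W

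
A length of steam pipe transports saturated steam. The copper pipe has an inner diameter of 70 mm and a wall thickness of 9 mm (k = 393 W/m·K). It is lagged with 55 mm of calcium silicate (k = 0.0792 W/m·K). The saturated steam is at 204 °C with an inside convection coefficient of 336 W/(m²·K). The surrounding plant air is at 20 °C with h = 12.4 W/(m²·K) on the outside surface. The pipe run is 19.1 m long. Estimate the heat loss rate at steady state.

Cylindrical conduction, so R = ln(r₂/r₁)/(2πkL) per layer, in series:
R_inner film = 1/(h_i·2πr₁L) = 1/(336×2π×0.035×19.1) = 7.086×10^-4 K/W
R_copper pipe wall = ln(44/35)/(2π×393×19.1) = 4.852×10^-6 K/W
R_calcium silicate = ln(99/44)/(2π×0.0792×19.1) = 0.08532 K/W
R_outer film = 1/(h_o·2πr_oL) = 1/(12.4×2π×0.099×19.1) = 0.006788 K/W
R_total = 0.09282 K/W
Q = ΔT/R_total = 184/0.09282

Q ≈ 1980 W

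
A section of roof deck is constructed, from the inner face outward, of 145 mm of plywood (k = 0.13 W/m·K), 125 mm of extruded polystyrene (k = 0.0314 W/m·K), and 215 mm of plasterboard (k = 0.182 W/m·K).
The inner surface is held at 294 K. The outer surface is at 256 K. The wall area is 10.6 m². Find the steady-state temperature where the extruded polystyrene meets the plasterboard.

T ≈ 263 K

Series thermal resistances:
R_plywood = L/(kA) = 0.145/(0.13×10.6) = 0.1052 K/W
R_extruded polystyrene = L/(kA) = 0.125/(0.0314×10.6) = 0.3756 K/W
R_plasterboard = L/(kA) = 0.215/(0.182×10.6) = 0.1114 K/W
R_total = 0.5922 K/W;  Q = ΔT/R_total = 38/0.5922 = 64.16 W
T_interface = T_inner − Q·ΣR(inner→interface) = 294 − 64.2×0.4808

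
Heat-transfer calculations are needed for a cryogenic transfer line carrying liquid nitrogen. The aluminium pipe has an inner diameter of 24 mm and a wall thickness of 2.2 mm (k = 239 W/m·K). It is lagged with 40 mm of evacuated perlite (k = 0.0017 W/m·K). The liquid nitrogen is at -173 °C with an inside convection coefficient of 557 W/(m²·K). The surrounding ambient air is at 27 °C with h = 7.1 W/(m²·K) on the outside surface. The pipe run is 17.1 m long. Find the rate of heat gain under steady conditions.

Per-layer cylindrical resistances, series-summed:
R_inner film = 1/(h_i·2πr₁L) = 1/(557×2π×0.012×17.1) = 0.001392 K/W
R_aluminium pipe wall = ln(14.2/12)/(2π×239×17.1) = 6.555×10^-6 K/W
R_evacuated perlite = ln(54.2/14.2)/(2π×0.0017×17.1) = 7.333 K/W
R_outer film = 1/(h_o·2πr_oL) = 1/(7.1×2π×0.0542×17.1) = 0.02419 K/W
R_total = 7.359 K/W
Q = ΔT/R_total = 200/7.359

Q ≈ 27.2 W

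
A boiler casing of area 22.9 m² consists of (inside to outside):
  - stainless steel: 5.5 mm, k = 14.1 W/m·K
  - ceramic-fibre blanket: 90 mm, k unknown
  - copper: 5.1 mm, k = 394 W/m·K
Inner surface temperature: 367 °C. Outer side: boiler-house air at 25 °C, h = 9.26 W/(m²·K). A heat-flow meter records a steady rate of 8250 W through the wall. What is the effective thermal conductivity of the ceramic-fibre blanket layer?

Model the wall as resistances in series:
R_stainless steel = L/(kA) = 0.0055/(14.1×22.9) = 1.703×10^-5 K/W
R_copper = L/(kA) = 0.0051/(394×22.9) = 5.652×10^-7 K/W
R_outer film = 1/(h_o·A) = 1/(9.26×22.9) = 0.004716 K/W
Sum of known resistances R_other = 0.004733 K/W
Total R = ΔT/Q = 342/8250 = 0.04145 K/W
R_ceramic-fibre blanket = R_total − R_other = 0.03672 K/W
k = L/(R·A) = 0.09/(0.03672×22.9)

k ≈ 0.107 W/(m·K)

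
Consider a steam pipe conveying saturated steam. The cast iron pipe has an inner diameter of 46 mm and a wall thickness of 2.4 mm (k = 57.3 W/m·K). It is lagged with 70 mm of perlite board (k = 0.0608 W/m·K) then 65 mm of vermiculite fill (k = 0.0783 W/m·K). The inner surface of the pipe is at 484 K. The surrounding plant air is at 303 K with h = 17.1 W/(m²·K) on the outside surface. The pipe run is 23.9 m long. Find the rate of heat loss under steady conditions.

Q ≈ 945 W

Treating each annulus and film as a series resistance:
R_cast iron pipe wall = ln(25.4/23)/(2π×57.3×23.9) = 1.154×10^-5 K/W
R_perlite board = ln(95.4/25.4)/(2π×0.0608×23.9) = 0.1449 K/W
R_vermiculite fill = ln(160.4/95.4)/(2π×0.0783×23.9) = 0.04419 K/W
R_outer film = 1/(h_o·2πr_oL) = 1/(17.1×2π×0.1604×23.9) = 0.002428 K/W
R_total = 0.1916 K/W
Q = ΔT/R_total = 181/0.1916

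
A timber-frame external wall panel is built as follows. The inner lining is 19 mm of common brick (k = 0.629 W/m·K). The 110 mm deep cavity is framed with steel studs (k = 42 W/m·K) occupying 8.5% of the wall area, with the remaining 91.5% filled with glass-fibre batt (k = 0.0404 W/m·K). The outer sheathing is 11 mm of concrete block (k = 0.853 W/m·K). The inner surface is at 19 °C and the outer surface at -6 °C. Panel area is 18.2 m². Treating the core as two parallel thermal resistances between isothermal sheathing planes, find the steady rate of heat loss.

Q ≈ 6180 W

Sheathing layers in series; stud and cavity paths in parallel between them.
R_inner = 0.019/(0.629×18.2) = 0.00166 K/W
R_stud  = 0.11/(42×0.085×18.2) = 0.001693 K/W
R_cav   = 0.11/(0.0404×0.915×18.2) = 0.1635 K/W
1/R_core = 1/R_stud + 1/R_cav → R_core = 0.001676 K/W
R_outer = 0.011/(0.853×18.2) = 7.086×10^-4 K/W
R_total = 0.004044 K/W
Q = ΔT/R_total = 25/0.004044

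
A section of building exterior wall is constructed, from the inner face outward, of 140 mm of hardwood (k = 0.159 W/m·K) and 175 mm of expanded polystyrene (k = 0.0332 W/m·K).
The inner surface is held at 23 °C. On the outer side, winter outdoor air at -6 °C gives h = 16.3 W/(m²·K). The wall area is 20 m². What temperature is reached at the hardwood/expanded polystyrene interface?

Series thermal resistances:
R_hardwood = L/(kA) = 0.14/(0.159×20) = 0.04403 K/W
R_expanded polystyrene = L/(kA) = 0.175/(0.0332×20) = 0.2636 K/W
R_outer film = 1/(h_o·A) = 1/(16.3×20) = 0.003067 K/W
R_total = 0.3106 K/W;  Q = ΔT/R_total = 29/0.3106 = 93.35 W
T_interface = T_inner − Q·ΣR(inner→interface) = 23 − 93.4×0.04403

T ≈ 18.9 °C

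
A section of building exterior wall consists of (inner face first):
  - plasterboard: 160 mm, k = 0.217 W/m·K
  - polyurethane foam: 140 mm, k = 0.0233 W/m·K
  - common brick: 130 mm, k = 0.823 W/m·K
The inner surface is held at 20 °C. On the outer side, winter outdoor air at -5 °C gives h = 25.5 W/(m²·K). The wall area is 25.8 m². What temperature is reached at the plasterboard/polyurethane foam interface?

Using the resistance-network approach (series):
R_plasterboard = L/(kA) = 0.16/(0.217×25.8) = 0.02858 K/W
R_polyurethane foam = L/(kA) = 0.14/(0.0233×25.8) = 0.2329 K/W
R_common brick = L/(kA) = 0.13/(0.823×25.8) = 0.006122 K/W
R_outer film = 1/(h_o·A) = 1/(25.5×25.8) = 0.00152 K/W
R_total = 0.2691 K/W;  Q = ΔT/R_total = 25/0.2691 = 92.9 W
T_interface = T_inner − Q·ΣR(inner→interface) = 20 − 92.9×0.02858

T ≈ 17.3 °C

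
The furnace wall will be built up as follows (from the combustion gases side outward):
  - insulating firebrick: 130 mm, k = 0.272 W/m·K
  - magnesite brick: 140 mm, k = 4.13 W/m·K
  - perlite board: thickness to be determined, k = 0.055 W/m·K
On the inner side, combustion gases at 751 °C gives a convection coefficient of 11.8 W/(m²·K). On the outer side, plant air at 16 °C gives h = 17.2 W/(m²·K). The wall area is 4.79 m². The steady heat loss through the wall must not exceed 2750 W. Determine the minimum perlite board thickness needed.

L ≈ 34.4 mm

Series thermal resistances:
R_inner film = 1/(h_i·A) = 1/(11.8×4.79) = 0.01769 K/W
R_insulating firebrick = L/(kA) = 0.13/(0.272×4.79) = 0.09978 K/W
R_magnesite brick = L/(kA) = 0.14/(4.13×4.79) = 0.007077 K/W
R_outer film = 1/(h_o·A) = 1/(17.2×4.79) = 0.01214 K/W
Sum of the known resistances R_other = 0.1367 K/W
Required total resistance R_tot = ΔT/Q_allow = 735/2750 = 0.2673 K/W
R_perlite board = R_tot − R_other = 0.1306 K/W
L = R·k·A = 0.1306×0.055×4.79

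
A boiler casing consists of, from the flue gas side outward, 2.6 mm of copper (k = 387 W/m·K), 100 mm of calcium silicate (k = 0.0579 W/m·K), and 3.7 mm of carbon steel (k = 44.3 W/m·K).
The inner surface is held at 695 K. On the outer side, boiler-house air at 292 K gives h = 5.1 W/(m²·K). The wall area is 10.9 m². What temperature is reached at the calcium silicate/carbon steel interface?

T ≈ 333 K

Series thermal resistances:
R_copper = L/(kA) = 0.0026/(387×10.9) = 6.164×10^-7 K/W
R_calcium silicate = L/(kA) = 0.1/(0.0579×10.9) = 0.1585 K/W
R_carbon steel = L/(kA) = 0.0037/(44.3×10.9) = 7.663×10^-6 K/W
R_outer film = 1/(h_o·A) = 1/(5.1×10.9) = 0.01799 K/W
R_total = 0.1764 K/W;  Q = ΔT/R_total = 403/0.1764 = 2284 W
T_interface = T_inner − Q·ΣR(inner→interface) = 695 − 2280×0.1585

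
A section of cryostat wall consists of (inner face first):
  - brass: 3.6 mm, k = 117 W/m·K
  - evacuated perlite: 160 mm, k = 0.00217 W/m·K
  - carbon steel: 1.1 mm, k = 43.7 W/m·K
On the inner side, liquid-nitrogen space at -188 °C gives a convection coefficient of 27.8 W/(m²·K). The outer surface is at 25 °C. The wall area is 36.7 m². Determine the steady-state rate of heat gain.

Q ≈ 106 W

Thermal resistances in series:
R_inner film = 1/(h_i·A) = 1/(27.8×36.7) = 9.801×10^-4 K/W
R_brass = L/(kA) = 0.0036/(117×36.7) = 8.384×10^-7 K/W
R_evacuated perlite = L/(kA) = 0.16/(0.00217×36.7) = 2.009 K/W
R_carbon steel = L/(kA) = 0.0011/(43.7×36.7) = 6.859×10^-7 K/W
R_total = 2.01 K/W
Q = ΔT / R_total = 213 / 2.01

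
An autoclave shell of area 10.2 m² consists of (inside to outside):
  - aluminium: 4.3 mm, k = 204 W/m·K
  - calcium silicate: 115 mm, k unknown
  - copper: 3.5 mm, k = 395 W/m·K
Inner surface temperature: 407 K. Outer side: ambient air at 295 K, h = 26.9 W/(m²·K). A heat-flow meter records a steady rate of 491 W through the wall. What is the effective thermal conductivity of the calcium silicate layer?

Model the wall as resistances in series:
R_aluminium = L/(kA) = 0.0043/(204×10.2) = 2.067×10^-6 K/W
R_copper = L/(kA) = 0.0035/(395×10.2) = 8.687×10^-7 K/W
R_outer film = 1/(h_o·A) = 1/(26.9×10.2) = 0.003645 K/W
Sum of known resistances R_other = 0.003648 K/W
Total R = ΔT/Q = 112/491 = 0.2281 K/W
R_calcium silicate = R_total − R_other = 0.2245 K/W
k = L/(R·A) = 0.115/(0.2245×10.2)

k ≈ 0.0502 W/(m·K)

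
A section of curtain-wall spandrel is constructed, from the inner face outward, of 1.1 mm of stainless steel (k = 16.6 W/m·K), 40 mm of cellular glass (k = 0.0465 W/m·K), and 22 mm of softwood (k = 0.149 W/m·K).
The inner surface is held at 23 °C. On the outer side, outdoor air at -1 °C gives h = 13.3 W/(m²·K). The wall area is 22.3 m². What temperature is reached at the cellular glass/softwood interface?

T ≈ 3.94 °C

Series thermal resistances:
R_stainless steel = L/(kA) = 0.0011/(16.6×22.3) = 2.972×10^-6 K/W
R_cellular glass = L/(kA) = 0.04/(0.0465×22.3) = 0.03857 K/W
R_softwood = L/(kA) = 0.022/(0.149×22.3) = 0.006621 K/W
R_outer film = 1/(h_o·A) = 1/(13.3×22.3) = 0.003372 K/W
R_total = 0.04857 K/W;  Q = ΔT/R_total = 24/0.04857 = 494.1 W
T_interface = T_inner − Q·ΣR(inner→interface) = 23 − 494×0.03858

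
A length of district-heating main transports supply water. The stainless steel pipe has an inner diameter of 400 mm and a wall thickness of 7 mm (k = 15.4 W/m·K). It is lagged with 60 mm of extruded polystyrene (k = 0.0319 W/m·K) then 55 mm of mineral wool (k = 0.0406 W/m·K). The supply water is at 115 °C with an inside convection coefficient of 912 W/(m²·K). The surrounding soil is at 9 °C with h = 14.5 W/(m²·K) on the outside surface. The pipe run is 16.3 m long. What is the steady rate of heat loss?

Q ≈ 847 W

Treating each annulus and film as a series resistance:
R_inner film = 1/(h_i·2πr₁L) = 1/(912×2π×0.2×16.3) = 5.353×10^-5 K/W
R_stainless steel pipe wall = ln(207/200)/(2π×15.4×16.3) = 2.181×10^-5 K/W
R_extruded polystyrene = ln(267/207)/(2π×0.0319×16.3) = 0.07791 K/W
R_mineral wool = ln(322/267)/(2π×0.0406×16.3) = 0.04505 K/W
R_outer film = 1/(h_o·2πr_oL) = 1/(14.5×2π×0.322×16.3) = 0.002091 K/W
R_total = 0.1251 K/W
Q = ΔT/R_total = 106/0.1251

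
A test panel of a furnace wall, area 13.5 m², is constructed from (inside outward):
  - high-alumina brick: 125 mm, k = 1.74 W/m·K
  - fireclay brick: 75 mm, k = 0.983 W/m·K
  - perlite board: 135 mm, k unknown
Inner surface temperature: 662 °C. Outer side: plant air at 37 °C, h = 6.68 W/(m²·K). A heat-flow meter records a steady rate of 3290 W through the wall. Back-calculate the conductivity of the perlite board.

Treating each layer as a thermal resistance in series:
R_high-alumina brick = L/(kA) = 0.125/(1.74×13.5) = 0.005321 K/W
R_fireclay brick = L/(kA) = 0.075/(0.983×13.5) = 0.005652 K/W
R_outer film = 1/(h_o·A) = 1/(6.68×13.5) = 0.01109 K/W
Sum of known resistances R_other = 0.02206 K/W
Total R = ΔT/Q = 625/3290 = 0.19 K/W
R_perlite board = R_total − R_other = 0.1679 K/W
k = L/(R·A) = 0.135/(0.1679×13.5)

k ≈ 0.0596 W/(m·K)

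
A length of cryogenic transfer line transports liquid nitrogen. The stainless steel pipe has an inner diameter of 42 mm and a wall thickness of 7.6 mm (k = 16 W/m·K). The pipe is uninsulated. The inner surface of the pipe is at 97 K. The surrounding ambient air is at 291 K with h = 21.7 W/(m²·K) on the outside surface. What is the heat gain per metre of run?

q′ ≈ 748 W/m

Treating each annulus and film as a series resistance:
R_stainless steel pipe wall = ln(28.6/21)/(2π×16×1) = 0.003073 K/W
R_outer film = 1/(h_o·2πr_oL) = 1/(21.7×2π×0.0286×1) = 0.2564 K/W
R_total = 0.2595 K/W
Q = ΔT/R_total = 194/0.2595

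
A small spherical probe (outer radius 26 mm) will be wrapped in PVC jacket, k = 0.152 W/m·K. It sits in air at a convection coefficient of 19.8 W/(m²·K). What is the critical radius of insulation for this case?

r_cr ≈ 15.4 mm

For a sphere r_cr = 2k/h = 2×0.152/19.8
r_cr = 15.4 mm; since the bare radius (26 mm) is above r_cr, any added insulation will reduce heat loss.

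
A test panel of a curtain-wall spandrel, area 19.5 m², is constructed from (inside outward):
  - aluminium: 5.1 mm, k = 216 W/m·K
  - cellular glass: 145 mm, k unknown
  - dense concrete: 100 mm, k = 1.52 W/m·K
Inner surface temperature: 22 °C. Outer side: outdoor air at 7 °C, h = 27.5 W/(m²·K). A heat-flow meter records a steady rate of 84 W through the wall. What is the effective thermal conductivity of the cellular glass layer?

k ≈ 0.0429 W/(m·K)

Thermal resistances in series:
R_aluminium = L/(kA) = 0.0051/(216×19.5) = 1.211×10^-6 K/W
R_dense concrete = L/(kA) = 0.1/(1.52×19.5) = 0.003374 K/W
R_outer film = 1/(h_o·A) = 1/(27.5×19.5) = 0.001865 K/W
Sum of known resistances R_other = 0.00524 K/W
Total R = ΔT/Q = 15/84 = 0.1786 K/W
R_cellular glass = R_total − R_other = 0.1733 K/W
k = L/(R·A) = 0.145/(0.1733×19.5)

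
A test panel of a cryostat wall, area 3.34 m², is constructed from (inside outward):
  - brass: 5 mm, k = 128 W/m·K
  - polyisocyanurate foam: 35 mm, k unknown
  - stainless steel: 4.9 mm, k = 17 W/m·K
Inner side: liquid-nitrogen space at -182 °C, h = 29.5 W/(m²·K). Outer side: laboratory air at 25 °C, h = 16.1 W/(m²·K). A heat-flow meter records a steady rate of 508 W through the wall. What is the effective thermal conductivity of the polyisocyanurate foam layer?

Thermal resistances in series:
R_inner film = 1/(h_i·A) = 1/(29.5×3.34) = 0.01015 K/W
R_brass = L/(kA) = 0.005/(128×3.34) = 1.17×10^-5 K/W
R_stainless steel = L/(kA) = 0.0049/(17×3.34) = 8.63×10^-5 K/W
R_outer film = 1/(h_o·A) = 1/(16.1×3.34) = 0.0186 K/W
Sum of known resistances R_other = 0.02884 K/W
Total R = ΔT/Q = 207/508 = 0.4075 K/W
R_polyisocyanurate foam = R_total − R_other = 0.3786 K/W
k = L/(R·A) = 0.035/(0.3786×3.34)

k ≈ 0.0277 W/(m·K)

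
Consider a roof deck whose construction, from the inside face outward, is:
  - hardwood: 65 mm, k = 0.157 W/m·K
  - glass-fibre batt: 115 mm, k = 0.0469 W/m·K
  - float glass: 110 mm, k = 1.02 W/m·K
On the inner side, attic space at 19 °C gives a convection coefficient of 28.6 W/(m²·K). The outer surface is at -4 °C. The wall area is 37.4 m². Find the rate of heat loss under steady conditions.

Q ≈ 286 W

Model the wall as resistances in series:
R_inner film = 1/(h_i·A) = 1/(28.6×37.4) = 9.349×10^-4 K/W
R_hardwood = L/(kA) = 0.065/(0.157×37.4) = 0.01107 K/W
R_glass-fibre batt = L/(kA) = 0.115/(0.0469×37.4) = 0.06556 K/W
R_float glass = L/(kA) = 0.11/(1.02×37.4) = 0.002884 K/W
R_total = 0.08045 K/W
Q = ΔT / R_total = 23 / 0.08045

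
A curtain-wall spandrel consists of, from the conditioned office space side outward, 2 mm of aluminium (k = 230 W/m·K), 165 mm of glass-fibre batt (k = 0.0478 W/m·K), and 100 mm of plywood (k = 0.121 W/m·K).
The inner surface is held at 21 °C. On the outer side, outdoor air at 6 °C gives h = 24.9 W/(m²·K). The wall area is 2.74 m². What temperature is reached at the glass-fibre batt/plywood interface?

T ≈ 9.01 °C

Model the wall as resistances in series:
R_aluminium = L/(kA) = 0.002/(230×2.74) = 3.174×10^-6 K/W
R_glass-fibre batt = L/(kA) = 0.165/(0.0478×2.74) = 1.26 K/W
R_plywood = L/(kA) = 0.1/(0.121×2.74) = 0.3016 K/W
R_outer film = 1/(h_o·A) = 1/(24.9×2.74) = 0.01466 K/W
R_total = 1.576 K/W;  Q = ΔT/R_total = 15/1.576 = 9.517 W
T_interface = T_inner − Q·ΣR(inner→interface) = 21 − 9.52×1.26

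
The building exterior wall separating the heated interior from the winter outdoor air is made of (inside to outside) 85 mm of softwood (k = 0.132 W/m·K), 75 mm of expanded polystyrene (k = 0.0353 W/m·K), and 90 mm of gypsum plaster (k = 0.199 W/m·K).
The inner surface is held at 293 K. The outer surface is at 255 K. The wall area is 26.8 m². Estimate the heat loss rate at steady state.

Series thermal resistances:
R_softwood = L/(kA) = 0.085/(0.132×26.8) = 0.02403 K/W
R_expanded polystyrene = L/(kA) = 0.075/(0.0353×26.8) = 0.07928 K/W
R_gypsum plaster = L/(kA) = 0.09/(0.199×26.8) = 0.01688 K/W
R_total = 0.1202 K/W
Q = ΔT / R_total = 38 / 0.1202

Q ≈ 316 W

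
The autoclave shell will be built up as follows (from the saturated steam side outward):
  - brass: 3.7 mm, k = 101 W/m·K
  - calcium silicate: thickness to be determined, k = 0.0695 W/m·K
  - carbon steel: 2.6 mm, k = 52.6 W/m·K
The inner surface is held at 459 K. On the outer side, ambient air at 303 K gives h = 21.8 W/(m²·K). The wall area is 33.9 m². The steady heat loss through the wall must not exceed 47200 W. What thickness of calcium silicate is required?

L ≈ 4.59 mm

Treating each layer as a thermal resistance in series:
R_brass = L/(kA) = 0.0037/(101×33.9) = 1.081×10^-6 K/W
R_carbon steel = L/(kA) = 0.0026/(52.6×33.9) = 1.458×10^-6 K/W
R_outer film = 1/(h_o·A) = 1/(21.8×33.9) = 0.001353 K/W
Sum of the known resistances R_other = 0.001356 K/W
Required total resistance R_tot = ΔT/Q_allow = 156/47200 = 0.003305 K/W
R_calcium silicate = R_tot − R_other = 0.001949 K/W
L = R·k·A = 0.001949×0.0695×33.9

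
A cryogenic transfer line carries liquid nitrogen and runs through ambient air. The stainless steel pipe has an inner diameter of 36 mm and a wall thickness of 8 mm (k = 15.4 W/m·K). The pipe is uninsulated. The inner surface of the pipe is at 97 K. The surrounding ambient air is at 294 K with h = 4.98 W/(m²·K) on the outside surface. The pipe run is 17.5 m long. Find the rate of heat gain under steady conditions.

For a radial system each layer contributes R = ln(r_out/r_in)/(2πkL); films add R = 1/(hA).
R_stainless steel pipe wall = ln(26/18)/(2π×15.4×17.5) = 2.172×10^-4 K/W
R_outer film = 1/(h_o·2πr_oL) = 1/(4.98×2π×0.026×17.5) = 0.07024 K/W
R_total = 0.07046 K/W
Q = ΔT/R_total = 197/0.07046

Q ≈ 2800 W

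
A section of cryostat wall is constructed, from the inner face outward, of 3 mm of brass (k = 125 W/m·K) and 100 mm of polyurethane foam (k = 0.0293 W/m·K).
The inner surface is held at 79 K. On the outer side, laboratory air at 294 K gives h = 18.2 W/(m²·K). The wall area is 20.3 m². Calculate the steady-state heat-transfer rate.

Q ≈ 1260 W

Model the wall as resistances in series:
R_brass = L/(kA) = 0.003/(125×20.3) = 1.182×10^-6 K/W
R_polyurethane foam = L/(kA) = 0.1/(0.0293×20.3) = 0.1681 K/W
R_outer film = 1/(h_o·A) = 1/(18.2×20.3) = 0.002707 K/W
R_total = 0.1708 K/W
Q = ΔT / R_total = 215 / 0.1708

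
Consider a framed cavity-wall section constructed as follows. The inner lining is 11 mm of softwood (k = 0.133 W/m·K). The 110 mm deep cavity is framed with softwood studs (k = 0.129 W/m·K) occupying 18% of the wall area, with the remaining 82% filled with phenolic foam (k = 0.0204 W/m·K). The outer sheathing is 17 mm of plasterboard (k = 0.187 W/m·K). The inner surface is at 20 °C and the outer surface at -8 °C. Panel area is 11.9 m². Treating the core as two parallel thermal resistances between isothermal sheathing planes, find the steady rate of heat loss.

Sheathing layers in series; stud and cavity paths in parallel between them.
R_inner = 0.011/(0.133×11.9) = 0.00695 K/W
R_stud  = 0.11/(0.129×0.18×11.9) = 0.3981 K/W
R_cav   = 0.11/(0.0204×0.82×11.9) = 0.5526 K/W
1/R_core = 1/R_stud + 1/R_cav → R_core = 0.2314 K/W
R_outer = 0.017/(0.187×11.9) = 0.007639 K/W
R_total = 0.246 K/W
Q = ΔT/R_total = 28/0.246

Q ≈ 114 W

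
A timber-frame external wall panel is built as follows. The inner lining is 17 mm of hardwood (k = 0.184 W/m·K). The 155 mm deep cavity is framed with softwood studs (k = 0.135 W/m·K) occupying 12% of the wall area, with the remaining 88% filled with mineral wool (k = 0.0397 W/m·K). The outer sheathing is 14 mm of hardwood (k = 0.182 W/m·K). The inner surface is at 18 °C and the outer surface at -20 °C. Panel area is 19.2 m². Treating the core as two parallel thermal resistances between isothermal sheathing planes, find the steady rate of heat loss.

Sheathing layers in series; stud and cavity paths in parallel between them.
R_inner = 0.017/(0.184×19.2) = 0.004812 K/W
R_stud  = 0.155/(0.135×0.12×19.2) = 0.4983 K/W
R_cav   = 0.155/(0.0397×0.88×19.2) = 0.2311 K/W
1/R_core = 1/R_stud + 1/R_cav → R_core = 0.1579 K/W
R_outer = 0.014/(0.182×19.2) = 0.004006 K/W
R_total = 0.1667 K/W
Q = ΔT/R_total = 38/0.1667

Q ≈ 228 W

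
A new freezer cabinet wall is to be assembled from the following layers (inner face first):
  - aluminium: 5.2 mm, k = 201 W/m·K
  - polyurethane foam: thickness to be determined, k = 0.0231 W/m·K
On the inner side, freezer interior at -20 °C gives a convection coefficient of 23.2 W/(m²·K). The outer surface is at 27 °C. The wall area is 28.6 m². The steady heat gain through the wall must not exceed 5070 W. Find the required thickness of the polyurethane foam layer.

Thermal resistances in series:
R_inner film = 1/(h_i·A) = 1/(23.2×28.6) = 0.001507 K/W
R_aluminium = L/(kA) = 0.0052/(201×28.6) = 9.046×10^-7 K/W
Sum of the known resistances R_other = 0.001508 K/W
Required total resistance R_tot = ΔT/Q_allow = 47/5070 = 0.00927 K/W
R_polyurethane foam = R_tot − R_other = 0.007762 K/W
L = R·k·A = 0.007762×0.0231×28.6

L ≈ 5.13 mm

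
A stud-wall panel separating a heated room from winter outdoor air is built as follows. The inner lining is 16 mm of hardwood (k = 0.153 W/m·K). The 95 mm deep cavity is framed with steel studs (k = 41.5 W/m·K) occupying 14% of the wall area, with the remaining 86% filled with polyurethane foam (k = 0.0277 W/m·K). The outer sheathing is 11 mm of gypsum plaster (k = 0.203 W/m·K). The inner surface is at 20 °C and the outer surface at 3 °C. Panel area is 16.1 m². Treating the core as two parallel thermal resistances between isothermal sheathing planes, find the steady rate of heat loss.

Sheathing layers in series; stud and cavity paths in parallel between them.
R_inner = 0.016/(0.153×16.1) = 0.006495 K/W
R_stud  = 0.095/(41.5×0.14×16.1) = 0.001016 K/W
R_cav   = 0.095/(0.0277×0.86×16.1) = 0.2477 K/W
1/R_core = 1/R_stud + 1/R_cav → R_core = 0.001011 K/W
R_outer = 0.011/(0.203×16.1) = 0.003366 K/W
R_total = 0.01087 K/W
Q = ΔT/R_total = 17/0.01087

Q ≈ 1560 W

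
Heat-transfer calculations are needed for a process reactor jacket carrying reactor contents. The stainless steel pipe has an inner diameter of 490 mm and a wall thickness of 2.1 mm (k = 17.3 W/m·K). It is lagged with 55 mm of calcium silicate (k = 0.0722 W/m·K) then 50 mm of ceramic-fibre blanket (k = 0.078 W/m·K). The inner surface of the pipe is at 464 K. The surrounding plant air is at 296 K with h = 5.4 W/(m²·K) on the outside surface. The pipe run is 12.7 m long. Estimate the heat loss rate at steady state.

Q ≈ 2540 W

Cylindrical conduction, so R = ln(r₂/r₁)/(2πkL) per layer, in series:
R_stainless steel pipe wall = ln(247.1/245)/(2π×17.3×12.7) = 6.183×10^-6 K/W
R_calcium silicate = ln(302.1/247.1)/(2π×0.0722×12.7) = 0.03488 K/W
R_ceramic-fibre blanket = ln(352.1/302.1)/(2π×0.078×12.7) = 0.02461 K/W
R_outer film = 1/(h_o·2πr_oL) = 1/(5.4×2π×0.3521×12.7) = 0.006591 K/W
R_total = 0.06609 K/W
Q = ΔT/R_total = 168/0.06609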